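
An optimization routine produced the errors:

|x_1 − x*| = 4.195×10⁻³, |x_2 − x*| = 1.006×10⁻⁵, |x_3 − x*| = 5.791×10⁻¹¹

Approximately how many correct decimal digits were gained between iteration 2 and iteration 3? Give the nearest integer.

5

Digits gained ≈ log₁₀(|x_2 − x*|/|x_3 − x*|) = log₁₀(1.006×10⁻⁵/5.791×10⁻¹¹) = log₁₀(173718) ≈ 5.240.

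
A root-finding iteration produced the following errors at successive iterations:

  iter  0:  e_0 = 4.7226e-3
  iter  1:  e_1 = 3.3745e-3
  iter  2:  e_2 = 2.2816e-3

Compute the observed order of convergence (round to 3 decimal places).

p ≈ ln(e_2/e_1) / ln(e_1/e_0)
  = ln(2.2816e-3/3.3745e-3) / ln(3.3745e-3/4.7226e-3)
  = ln(0.67613) / ln(0.714543)
  = -0.391370 / -0.336112 ≈ 1.164404

1.164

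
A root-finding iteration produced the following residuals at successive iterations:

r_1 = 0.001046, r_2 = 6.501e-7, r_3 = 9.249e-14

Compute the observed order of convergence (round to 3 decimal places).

p ≈ ln(r_3/r_2) / ln(r_2/r_1)
  = ln(9.249e-14/6.501e-7) / ln(6.501e-7/0.001046)
  = ln(1.4227e-07) / ln(0.000621511)
  = -15.765539 / -7.383357 ≈ 2.135281

2.135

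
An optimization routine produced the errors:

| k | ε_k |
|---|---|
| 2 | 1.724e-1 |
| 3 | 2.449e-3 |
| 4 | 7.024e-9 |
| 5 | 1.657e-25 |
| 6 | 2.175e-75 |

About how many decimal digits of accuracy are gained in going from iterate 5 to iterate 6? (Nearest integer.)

50

Digits gained ≈ log₁₀(ε_5/ε_6) = log₁₀(1.657e-25/2.175e-75) = log₁₀(7.61839e+49) ≈ 49.882.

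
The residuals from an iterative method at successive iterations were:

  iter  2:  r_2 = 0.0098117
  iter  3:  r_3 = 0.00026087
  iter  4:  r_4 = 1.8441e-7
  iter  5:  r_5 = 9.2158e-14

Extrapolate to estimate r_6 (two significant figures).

First estimate the order: p ≈ ln(r_5/r_4) / ln(r_4/r_3) = ln(9.2158e-14/1.8441e-7)/ln(1.8441e-7/0.00026087) = ln(4.99745e-07)/ln(0.000706904) ≈ 2.0000.
Then r_6 ≈ r_5·(r_5/r_4)^p = 9.2158e-14·(4.99745e-07)^2.0000 = 9.2158e-14·2.49745e-13 ≈ 2.302e-26.

2.3e-26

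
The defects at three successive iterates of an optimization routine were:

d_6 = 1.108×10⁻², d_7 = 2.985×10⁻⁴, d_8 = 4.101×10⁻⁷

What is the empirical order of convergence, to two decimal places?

p ≈ ln(d_8/d_7) / ln(d_7/d_6)
  = ln(4.101×10⁻⁷/2.985×10⁻⁴) / ln(2.985×10⁻⁴/1.108×10⁻²)
  = ln(0.00137387) / ln(0.0269404)
  = -6.59012 / -3.61413 ≈ 1.82343

1.82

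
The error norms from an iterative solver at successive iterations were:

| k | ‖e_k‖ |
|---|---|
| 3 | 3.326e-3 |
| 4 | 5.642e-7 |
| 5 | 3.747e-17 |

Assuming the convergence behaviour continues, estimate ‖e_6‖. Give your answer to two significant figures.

1.3e-44

First estimate the order: p ≈ ln(‖e_5‖/‖e_4‖) / ln(‖e_4‖/‖e_3‖) = ln(3.747e-17/5.642e-7)/ln(5.642e-7/3.326e-3) = ln(6.64126e-11)/ln(0.000169633) ≈ 2.6993.
Then ‖e_6‖ ≈ ‖e_5‖·(‖e_5‖/‖e_4‖)^p = 3.747e-17·(6.64126e-11)^2.6993 = 3.747e-17·3.36667e-28 ≈ 1.261e-44.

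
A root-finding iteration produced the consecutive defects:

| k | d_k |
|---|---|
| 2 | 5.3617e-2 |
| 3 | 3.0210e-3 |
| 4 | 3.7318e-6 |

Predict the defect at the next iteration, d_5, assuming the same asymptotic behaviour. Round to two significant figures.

6.3e-13

First estimate the order: p ≈ ln(d_4/d_3) / ln(d_3/d_2) = ln(3.7318e-6/3.0210e-3)/ln(3.0210e-3/5.3617e-2) = ln(0.00123529)/ln(0.0563441) ≈ 2.3282.
Then d_5 ≈ d_4·(d_4/d_3)^p = 3.7318e-6·(0.00123529)^2.3282 = 3.7318e-6·1.69456e-07 ≈ 6.324e-13.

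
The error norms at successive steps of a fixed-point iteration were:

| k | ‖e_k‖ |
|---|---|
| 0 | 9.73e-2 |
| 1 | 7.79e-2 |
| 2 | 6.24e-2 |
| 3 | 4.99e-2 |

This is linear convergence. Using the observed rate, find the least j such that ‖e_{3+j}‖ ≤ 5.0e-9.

73

Rate ρ ≈ ‖e_3‖/‖e_2‖ = 4.99e-2/6.24e-2 = 0.7997.
After j more steps, ‖e_{3+j}‖ ≈ 4.99e-2·ρ^j; need ρ^j ≤ 5.0e-9/4.99e-2 = 1.002e-07.
j ≥ ln(1.002e-07)/ln(0.7997) = -16.1161/-0.22352 = 72.101.
So 73 more iterations are needed.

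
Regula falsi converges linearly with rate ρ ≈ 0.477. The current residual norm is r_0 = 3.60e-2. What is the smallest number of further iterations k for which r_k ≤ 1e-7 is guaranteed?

18

After k steps, r_k ≈ 3.60e-2·0.477^k.
Need 0.477^k ≤ 1e-7/3.60e-2 = 2.77778e-06.
k ≥ ln(2.77778e-06)/ln(0.477) = -12.7939/-0.74024 = 17.283.
Smallest integer k = 18.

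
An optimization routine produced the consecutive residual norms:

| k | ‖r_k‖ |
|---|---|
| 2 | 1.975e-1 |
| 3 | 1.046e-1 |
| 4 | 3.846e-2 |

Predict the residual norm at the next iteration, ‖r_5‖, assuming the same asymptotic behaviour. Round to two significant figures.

8.0e-3

First estimate the order: p ≈ ln(‖r_4‖/‖r_3‖) / ln(‖r_3‖/‖r_2‖) = ln(3.846e-2/1.046e-1)/ln(1.046e-1/1.975e-1) = ln(0.367686)/ln(0.52962) ≈ 1.5742.
Then ‖r_5‖ ≈ ‖r_4‖·(‖r_4‖/‖r_3‖)^p = 3.846e-2·(0.367686)^1.5742 = 3.846e-2·0.207002 ≈ 0.007961.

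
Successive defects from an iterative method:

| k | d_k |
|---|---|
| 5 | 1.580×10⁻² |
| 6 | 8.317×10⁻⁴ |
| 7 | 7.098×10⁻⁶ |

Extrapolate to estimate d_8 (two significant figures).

3.2e-9

First estimate the order: p ≈ ln(d_7/d_6) / ln(d_6/d_5) = ln(7.098×10⁻⁶/8.317×10⁻⁴)/ln(8.317×10⁻⁴/1.580×10⁻²) = ln(0.00853433)/ln(0.0526392) ≈ 1.6179.
Then d_8 ≈ d_7·(d_7/d_6)^p = 7.098×10⁻⁶·(0.00853433)^1.6179 = 7.098×10⁻⁶·0.000449613 ≈ 3.191e-09.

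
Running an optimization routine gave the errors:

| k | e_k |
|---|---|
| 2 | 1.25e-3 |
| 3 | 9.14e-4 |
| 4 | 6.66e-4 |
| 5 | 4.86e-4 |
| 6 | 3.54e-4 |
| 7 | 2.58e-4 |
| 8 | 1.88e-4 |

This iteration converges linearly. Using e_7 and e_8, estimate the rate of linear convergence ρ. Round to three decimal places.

ρ ≈ e_8/e_7 = 1.88e-4/2.58e-4 = 0.72868

0.729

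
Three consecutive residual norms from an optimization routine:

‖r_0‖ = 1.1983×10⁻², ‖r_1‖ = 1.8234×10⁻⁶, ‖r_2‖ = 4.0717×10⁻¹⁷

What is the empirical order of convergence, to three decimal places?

p ≈ ln(‖r_2‖/‖r_1‖) / ln(‖r_1‖/‖r_0‖)
  = ln(4.0717×10⁻¹⁷/1.8234×10⁻⁶) / ln(1.8234×10⁻⁶/1.1983×10⁻²)
  = ln(2.23303e-11) / ln(0.000152166)
  = -24.525077 / -8.790539 ≈ 2.789940

2.790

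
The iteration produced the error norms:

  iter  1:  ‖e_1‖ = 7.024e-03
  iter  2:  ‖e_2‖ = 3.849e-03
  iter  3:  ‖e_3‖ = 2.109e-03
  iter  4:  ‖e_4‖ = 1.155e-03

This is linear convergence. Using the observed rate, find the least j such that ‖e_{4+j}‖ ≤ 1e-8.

20

Rate ρ ≈ ‖e_4‖/‖e_3‖ = 1.155e-03/2.109e-03 = 0.5477.
After j more steps, ‖e_{4+j}‖ ≈ 1.155e-03·ρ^j; need ρ^j ≤ 1e-8/1.155e-03 = 8.65801e-06.
j ≥ ln(8.65801e-06)/ln(0.5477) = -11.6570/-0.60203 = 19.363.
So 20 more iterations are needed.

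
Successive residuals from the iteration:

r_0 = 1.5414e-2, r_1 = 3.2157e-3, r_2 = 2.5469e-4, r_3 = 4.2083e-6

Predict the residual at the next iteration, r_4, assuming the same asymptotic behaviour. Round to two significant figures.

First estimate the order: p ≈ ln(r_3/r_2) / ln(r_2/r_1) = ln(4.2083e-6/2.5469e-4)/ln(2.5469e-4/3.2157e-3) = ln(0.0165232)/ln(0.079202) ≈ 1.6181.
Then r_4 ≈ r_3·(r_3/r_2)^p = 4.2083e-6·(0.0165232)^1.6181 = 4.2083e-6·0.00130827 ≈ 5.506e-09.

5.5e-9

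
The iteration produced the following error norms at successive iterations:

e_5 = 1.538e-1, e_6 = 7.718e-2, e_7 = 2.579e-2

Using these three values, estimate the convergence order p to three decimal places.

1.590

p ≈ ln(e_7/e_6) / ln(e_6/e_5)
  = ln(2.579e-2/7.718e-2) / ln(7.718e-2/1.538e-1)
  = ln(0.334154) / ln(0.501821)
  = -1.096153 / -0.689512 ≈ 1.589752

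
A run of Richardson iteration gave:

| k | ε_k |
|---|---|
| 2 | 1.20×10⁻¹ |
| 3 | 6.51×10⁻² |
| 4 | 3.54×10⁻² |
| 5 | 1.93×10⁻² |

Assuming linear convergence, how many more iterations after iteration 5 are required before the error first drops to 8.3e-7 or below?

17

Rate ρ ≈ ε_5/ε_4 = 1.93×10⁻²/3.54×10⁻² = 0.5452.
After j more steps, ε_{5+j} ≈ 1.93×10⁻²·ρ^j; need ρ^j ≤ 8.3e-7/1.93×10⁻² = 4.30052e-05.
j ≥ ln(4.30052e-05)/ln(0.5452) = -10.0542/-0.60660 = 16.575.
So 17 more iterations are needed.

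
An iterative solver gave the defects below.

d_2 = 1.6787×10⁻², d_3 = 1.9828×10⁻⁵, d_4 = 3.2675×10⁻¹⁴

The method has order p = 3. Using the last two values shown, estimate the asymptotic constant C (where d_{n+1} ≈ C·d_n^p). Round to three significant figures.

C ≈ d_4 / d_3^3
  = 3.2675×10⁻¹⁴ / (1.9828×10⁻⁵)^3
  = 3.2675×10⁻¹⁴ / 7.79537e-15 ≈ 4.1916

4.19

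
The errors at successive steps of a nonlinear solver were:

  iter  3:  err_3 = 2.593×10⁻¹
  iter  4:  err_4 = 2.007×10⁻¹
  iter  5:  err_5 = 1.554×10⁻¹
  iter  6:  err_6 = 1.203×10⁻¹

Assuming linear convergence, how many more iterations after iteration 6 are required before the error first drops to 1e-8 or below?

Rate ρ ≈ err_6/err_5 = 1.203×10⁻¹/1.554×10⁻¹ = 0.7741.
After j more steps, err_{6+j} ≈ 1.203×10⁻¹·ρ^j; need ρ^j ≤ 1e-8/1.203×10⁻¹ = 8.31255e-08.
j ≥ ln(8.31255e-08)/ln(0.7741) = -16.3029/-0.25605 = 63.671.
So 64 more iterations are needed.

64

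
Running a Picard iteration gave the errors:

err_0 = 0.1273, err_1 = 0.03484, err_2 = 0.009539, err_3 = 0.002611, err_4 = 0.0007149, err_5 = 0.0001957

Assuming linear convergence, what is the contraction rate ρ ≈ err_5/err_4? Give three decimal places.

ρ ≈ err_5/err_4 = 0.0001957/0.0007149 = 0.27374

0.274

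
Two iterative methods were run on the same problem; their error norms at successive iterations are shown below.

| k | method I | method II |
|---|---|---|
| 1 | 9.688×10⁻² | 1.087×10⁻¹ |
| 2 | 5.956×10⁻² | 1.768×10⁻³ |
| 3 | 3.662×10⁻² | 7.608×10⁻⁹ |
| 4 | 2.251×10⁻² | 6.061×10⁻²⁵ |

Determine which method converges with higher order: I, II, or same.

II

Method I: p ≈ ln(2.251×10⁻²/3.662×10⁻²)/ln(3.662×10⁻²/5.956×10⁻²) ≈ 1.00.
Method II: p ≈ ln(6.061×10⁻²⁵/7.608×10⁻⁹)/ln(7.608×10⁻⁹/1.768×10⁻³) ≈ 3.00.
Method II has the higher order (≈3.0 vs ≈1.0).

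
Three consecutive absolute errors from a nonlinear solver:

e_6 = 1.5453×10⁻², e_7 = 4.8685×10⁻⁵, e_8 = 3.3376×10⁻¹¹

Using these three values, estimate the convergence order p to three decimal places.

p ≈ ln(e_8/e_7) / ln(e_7/e_6)
  = ln(3.3376×10⁻¹¹/4.8685×10⁻⁵) / ln(4.8685×10⁻⁵/1.5453×10⁻²)
  = ln(6.8555e-07) / ln(0.00315052)
  = -14.193044 / -5.760188 ≈ 2.463990

2.464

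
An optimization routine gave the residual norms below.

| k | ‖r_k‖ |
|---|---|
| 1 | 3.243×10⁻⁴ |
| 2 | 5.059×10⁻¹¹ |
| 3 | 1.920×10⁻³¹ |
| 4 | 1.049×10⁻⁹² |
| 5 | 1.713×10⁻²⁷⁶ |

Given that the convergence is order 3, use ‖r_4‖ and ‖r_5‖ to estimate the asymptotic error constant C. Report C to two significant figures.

C ≈ ‖r_5‖ / ‖r_4‖^3
  = 1.713×10⁻²⁷⁶ / (1.049×10⁻⁹²)^3
  = 1.713×10⁻²⁷⁶ / 1.15432e-276 ≈ 1.484

1.5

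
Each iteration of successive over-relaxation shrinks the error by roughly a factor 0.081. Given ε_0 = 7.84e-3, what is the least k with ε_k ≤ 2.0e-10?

After k steps, ε_k ≈ 7.84e-3·0.081^k.
Need 0.081^k ≤ 2.0e-10/7.84e-3 = 2.55102e-08.
k ≥ ln(2.55102e-08)/ln(0.081) = -17.4842/-2.51331 = 6.957.
Smallest integer k = 7.

7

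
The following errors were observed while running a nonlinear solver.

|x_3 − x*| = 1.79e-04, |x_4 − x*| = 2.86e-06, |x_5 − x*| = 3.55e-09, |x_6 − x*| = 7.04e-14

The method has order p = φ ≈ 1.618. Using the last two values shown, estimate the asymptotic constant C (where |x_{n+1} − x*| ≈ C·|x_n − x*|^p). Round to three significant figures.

3.31

C ≈ |x_6 − x*| / |x_5 − x*|^1.618
  = 7.04e-14 / (3.55e-09)^1.618
  = 7.04e-14 / 2.12946e-14 ≈ 3.306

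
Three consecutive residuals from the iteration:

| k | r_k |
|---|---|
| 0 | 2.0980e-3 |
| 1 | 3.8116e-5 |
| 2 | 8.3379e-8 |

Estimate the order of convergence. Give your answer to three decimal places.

1.528

p ≈ ln(r_2/r_1) / ln(r_1/r_0)
  = ln(8.3379e-8/3.8116e-5) / ln(3.8116e-5/2.0980e-3)
  = ln(0.00218751) / ln(0.0181678)
  = -6.124991 / -4.008104 ≈ 1.528152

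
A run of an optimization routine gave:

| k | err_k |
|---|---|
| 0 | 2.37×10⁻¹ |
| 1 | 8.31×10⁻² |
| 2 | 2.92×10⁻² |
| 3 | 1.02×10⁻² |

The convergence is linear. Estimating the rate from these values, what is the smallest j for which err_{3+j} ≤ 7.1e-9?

14

Rate ρ ≈ err_3/err_2 = 1.02×10⁻²/2.92×10⁻² = 0.3493.
After j more steps, err_{3+j} ≈ 1.02×10⁻²·ρ^j; need ρ^j ≤ 7.1e-9/1.02×10⁻² = 6.96078e-07.
j ≥ ln(6.96078e-07)/ln(0.3493) = -14.1778/-1.05182 = 13.479.
So 14 more iterations are needed.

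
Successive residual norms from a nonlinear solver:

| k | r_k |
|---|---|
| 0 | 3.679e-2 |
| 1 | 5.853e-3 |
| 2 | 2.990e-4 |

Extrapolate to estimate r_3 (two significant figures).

First estimate the order: p ≈ ln(r_2/r_1) / ln(r_1/r_0) = ln(2.990e-4/5.853e-3)/ln(5.853e-3/3.679e-2) = ln(0.0510849)/ln(0.159092) ≈ 1.6180.
Then r_3 ≈ r_2·(r_2/r_1)^p = 2.990e-4·(0.0510849)^1.6180 = 2.990e-4·0.00812863 ≈ 2.43e-06.

2.4e-6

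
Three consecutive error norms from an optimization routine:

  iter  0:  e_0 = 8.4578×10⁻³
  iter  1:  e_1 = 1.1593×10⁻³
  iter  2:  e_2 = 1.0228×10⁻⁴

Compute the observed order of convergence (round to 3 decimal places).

1.222

p ≈ ln(e_2/e_1) / ln(e_1/e_0)
  = ln(1.0228×10⁻⁴/1.1593×10⁻³) / ln(1.1593×10⁻³/8.4578×10⁻³)
  = ln(0.0882257) / ln(0.137069)
  = -2.427857 / -1.987271 ≈ 1.221704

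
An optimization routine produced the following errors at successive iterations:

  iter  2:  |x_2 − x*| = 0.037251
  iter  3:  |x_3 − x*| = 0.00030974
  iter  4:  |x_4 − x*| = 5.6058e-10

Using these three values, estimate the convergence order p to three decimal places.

2.761

p ≈ ln(|x_4 − x*|/|x_3 − x*|) / ln(|x_3 − x*|/|x_2 − x*|)
  = ln(5.6058e-10/0.00030974) / ln(0.00030974/0.037251)
  = ln(1.80984e-06) / ln(0.00831494)
  = -13.222272 / -4.789701 ≈ 2.760563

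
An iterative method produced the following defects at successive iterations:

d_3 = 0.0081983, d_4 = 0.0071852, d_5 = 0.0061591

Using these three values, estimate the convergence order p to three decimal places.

1.168

p ≈ ln(d_5/d_4) / ln(d_4/d_3)
  = ln(0.0061591/0.0071852) / ln(0.0071852/0.0081983)
  = ln(0.857193) / ln(0.876426)
  = -0.154092 / -0.131903 ≈ 1.168222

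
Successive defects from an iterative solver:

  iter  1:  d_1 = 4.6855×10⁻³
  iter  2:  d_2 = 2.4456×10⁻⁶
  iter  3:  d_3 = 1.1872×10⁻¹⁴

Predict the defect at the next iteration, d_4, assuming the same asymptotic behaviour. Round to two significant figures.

First estimate the order: p ≈ ln(d_3/d_2) / ln(d_2/d_1) = ln(1.1872×10⁻¹⁴/2.4456×10⁻⁶)/ln(2.4456×10⁻⁶/4.6855×10⁻³) = ln(4.85443e-09)/ln(0.000521951) ≈ 2.5329.
Then d_4 ≈ d_3·(d_3/d_2)^p = 1.1872×10⁻¹⁴·(4.85443e-09)^2.5329 = 1.1872×10⁻¹⁴·8.7462e-22 ≈ 1.038e-35.

1.0e-35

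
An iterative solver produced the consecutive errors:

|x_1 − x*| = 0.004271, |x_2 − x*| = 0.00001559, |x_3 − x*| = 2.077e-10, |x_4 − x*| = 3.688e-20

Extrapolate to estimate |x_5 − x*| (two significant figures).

First estimate the order: p ≈ ln(|x_4 − x*|/|x_3 − x*|) / ln(|x_3 − x*|/|x_2 − x*|) = ln(3.688e-20/2.077e-10)/ln(2.077e-10/0.00001559) = ln(1.77564e-10)/ln(1.33226e-05) ≈ 2.0000.
Then |x_5 − x*| ≈ |x_4 − x*|·(|x_4 − x*|/|x_3 − x*|)^p = 3.688e-20·(1.77564e-10)^2.0000 = 3.688e-20·3.1529e-20 ≈ 1.163e-39.

1.2e-39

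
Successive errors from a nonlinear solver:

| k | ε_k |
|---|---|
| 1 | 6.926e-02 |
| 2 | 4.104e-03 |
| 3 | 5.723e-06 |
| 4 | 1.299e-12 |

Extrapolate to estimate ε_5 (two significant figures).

4.5e-28

First estimate the order: p ≈ ln(ε_4/ε_3) / ln(ε_3/ε_2) = ln(1.299e-12/5.723e-06)/ln(5.723e-06/4.104e-03) = ln(2.26979e-07)/ln(0.00139449) ≈ 2.3267.
Then ε_5 ≈ ε_4·(ε_4/ε_3)^p = 1.299e-12·(2.26979e-07)^2.3267 = 1.299e-12·3.47834e-16 ≈ 4.518e-28.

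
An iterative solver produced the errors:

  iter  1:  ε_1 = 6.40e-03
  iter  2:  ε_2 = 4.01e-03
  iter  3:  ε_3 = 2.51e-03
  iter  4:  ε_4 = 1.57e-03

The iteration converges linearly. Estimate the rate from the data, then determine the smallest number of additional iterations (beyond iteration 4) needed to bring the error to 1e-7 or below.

Rate ρ ≈ ε_4/ε_3 = 1.57e-03/2.51e-03 = 0.6255.
After j more steps, ε_{4+j} ≈ 1.57e-03·ρ^j; need ρ^j ≤ 1e-7/1.57e-03 = 6.36943e-05.
j ≥ ln(6.36943e-05)/ln(0.6255) = -9.6614/-0.46920 = 20.591.
So 21 more iterations are needed.

21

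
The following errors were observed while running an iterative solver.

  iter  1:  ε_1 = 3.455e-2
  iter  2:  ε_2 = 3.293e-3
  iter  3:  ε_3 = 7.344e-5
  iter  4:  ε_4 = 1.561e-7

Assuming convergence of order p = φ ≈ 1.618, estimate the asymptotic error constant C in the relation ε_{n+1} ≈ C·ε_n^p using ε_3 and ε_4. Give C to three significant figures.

C ≈ ε_4 / ε_3^1.618
  = 1.561e-7 / (7.344e-5)^1.618
  = 1.561e-7 / 2.04682e-07 ≈ 0.76265

0.763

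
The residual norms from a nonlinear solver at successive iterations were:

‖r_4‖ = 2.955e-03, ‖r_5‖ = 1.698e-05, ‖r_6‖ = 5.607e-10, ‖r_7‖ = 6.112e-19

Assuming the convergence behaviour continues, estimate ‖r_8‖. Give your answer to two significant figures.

First estimate the order: p ≈ ln(‖r_7‖/‖r_6‖) / ln(‖r_6‖/‖r_5‖) = ln(6.112e-19/5.607e-10)/ln(5.607e-10/1.698e-05) = ln(1.09007e-09)/ln(3.30212e-05) ≈ 2.0000.
Then ‖r_8‖ ≈ ‖r_7‖·(‖r_7‖/‖r_6‖)^p = 6.112e-19·(1.09007e-09)^2.0000 = 6.112e-19·1.18825e-18 ≈ 7.263e-37.

7.3e-37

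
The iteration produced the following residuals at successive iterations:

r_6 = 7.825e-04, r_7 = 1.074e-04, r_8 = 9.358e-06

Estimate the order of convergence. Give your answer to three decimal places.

1.229

p ≈ ln(r_8/r_7) / ln(r_7/r_6)
  = ln(9.358e-06/1.074e-04) / ln(1.074e-04/7.825e-04)
  = ln(0.0871322) / ln(0.137252)
  = -2.440329 / -1.985937 ≈ 1.228805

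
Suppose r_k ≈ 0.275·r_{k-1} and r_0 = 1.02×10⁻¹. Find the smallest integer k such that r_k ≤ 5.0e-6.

After k steps, r_k ≈ 1.02×10⁻¹·0.275^k.
Need 0.275^k ≤ 5.0e-6/1.02×10⁻¹ = 4.90196e-05.
k ≥ ln(4.90196e-05)/ln(0.275) = -9.9233/-1.29098 = 7.687.
Smallest integer k = 8.

8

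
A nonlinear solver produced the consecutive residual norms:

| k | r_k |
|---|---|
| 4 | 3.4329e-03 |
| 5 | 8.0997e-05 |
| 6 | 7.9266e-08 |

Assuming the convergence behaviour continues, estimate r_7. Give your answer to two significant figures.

First estimate the order: p ≈ ln(r_6/r_5) / ln(r_5/r_4) = ln(7.9266e-08/8.0997e-05)/ln(8.0997e-05/3.4329e-03) = ln(0.000978629)/ln(0.0235943) ≈ 1.8494.
Then r_7 ≈ r_6·(r_6/r_5)^p = 7.9266e-08·(0.000978629)^1.8494 = 7.9266e-08·2.71925e-06 ≈ 2.155e-13.

2.2e-13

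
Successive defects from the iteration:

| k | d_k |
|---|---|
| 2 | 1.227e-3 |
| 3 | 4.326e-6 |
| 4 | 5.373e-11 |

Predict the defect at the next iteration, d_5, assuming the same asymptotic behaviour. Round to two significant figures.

8.3e-21

First estimate the order: p ≈ ln(d_4/d_3) / ln(d_3/d_2) = ln(5.373e-11/4.326e-6)/ln(4.326e-6/1.227e-3) = ln(1.24202e-05)/ln(0.00352567) ≈ 2.0001.
Then d_5 ≈ d_4·(d_4/d_3)^p = 5.373e-11·(1.24202e-05)^2.0001 = 5.373e-11·1.54087e-10 ≈ 8.279e-21.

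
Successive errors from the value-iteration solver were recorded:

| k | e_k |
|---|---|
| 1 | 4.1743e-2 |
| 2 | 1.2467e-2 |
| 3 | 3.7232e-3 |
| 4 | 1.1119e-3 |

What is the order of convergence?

1

Consecutive ratios: e_4/e_3 = 1.1119e-3/3.7232e-3 = 0.298641, e_3/e_2 = 3.7232e-3/1.2467e-2 = 0.298644.
p ≈ ln(0.298641)/ln(0.298644) = -1.2085/-1.2085 ≈ 1.00.
So the convergence is linear (order 1).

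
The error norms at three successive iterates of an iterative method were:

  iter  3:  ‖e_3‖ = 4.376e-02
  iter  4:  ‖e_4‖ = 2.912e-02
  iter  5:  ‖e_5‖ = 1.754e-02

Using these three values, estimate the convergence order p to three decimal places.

1.245

p ≈ ln(‖e_5‖/‖e_4‖) / ln(‖e_4‖/‖e_3‖)
  = ln(1.754e-02/2.912e-02) / ln(2.912e-02/4.376e-02)
  = ln(0.602335) / ln(0.665448)
  = -0.506942 / -0.407295 ≈ 1.244656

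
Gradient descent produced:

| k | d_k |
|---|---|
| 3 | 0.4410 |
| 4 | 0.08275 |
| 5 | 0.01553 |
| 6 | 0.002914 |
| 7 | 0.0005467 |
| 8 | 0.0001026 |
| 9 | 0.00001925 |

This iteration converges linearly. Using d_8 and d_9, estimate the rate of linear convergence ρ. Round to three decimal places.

0.188

ρ ≈ d_9/d_8 = 0.00001925/0.0001026 = 0.18762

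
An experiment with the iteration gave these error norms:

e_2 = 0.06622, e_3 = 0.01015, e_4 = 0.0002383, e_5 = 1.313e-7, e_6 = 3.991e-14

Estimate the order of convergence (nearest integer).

Consecutive ratios: e_6/e_5 = 3.991e-14/1.313e-7 = 3.0396e-07, e_5/e_4 = 1.313e-7/0.0002383 = 0.000550986.
p ≈ ln(3.0396e-07)/ln(0.000550986) = -15.0064/-7.5038 ≈ 2.00.
So the convergence is quadratic (order 2).

2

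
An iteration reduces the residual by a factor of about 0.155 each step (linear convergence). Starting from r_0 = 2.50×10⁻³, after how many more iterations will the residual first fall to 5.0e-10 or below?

After k steps, r_k ≈ 2.50×10⁻³·0.155^k.
Need 0.155^k ≤ 5.0e-10/2.50×10⁻³ = 2e-07.
k ≥ ln(2e-07)/ln(0.155) = -15.4249/-1.86433 = 8.274.
Smallest integer k = 9.

9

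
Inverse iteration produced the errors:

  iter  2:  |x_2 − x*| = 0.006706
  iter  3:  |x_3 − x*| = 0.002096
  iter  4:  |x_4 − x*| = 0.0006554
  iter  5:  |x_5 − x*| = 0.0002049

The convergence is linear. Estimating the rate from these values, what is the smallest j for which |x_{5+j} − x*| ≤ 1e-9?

11

Rate ρ ≈ |x_5 − x*|/|x_4 − x*| = 0.0002049/0.0006554 = 0.3126.
After j more steps, |x_{5+j} − x*| ≈ 0.0002049·ρ^j; need ρ^j ≤ 1e-9/0.0002049 = 4.88043e-06.
j ≥ ln(4.88043e-06)/ln(0.3126) = -12.2303/-1.16283 = 10.518.
So 11 more iterations are needed.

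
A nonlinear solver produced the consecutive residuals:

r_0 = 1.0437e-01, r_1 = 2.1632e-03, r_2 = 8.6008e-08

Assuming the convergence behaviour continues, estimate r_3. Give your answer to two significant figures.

First estimate the order: p ≈ ln(r_2/r_1) / ln(r_1/r_0) = ln(8.6008e-08/2.1632e-03)/ln(2.1632e-03/1.0437e-01) = ln(3.97596e-05)/ln(0.0207263) ≈ 2.6140.
Then r_3 ≈ r_2·(r_2/r_1)^p = 8.6008e-08·(3.97596e-05)^2.6140 = 8.6008e-08·3.14009e-12 ≈ 2.701e-19.

2.7e-19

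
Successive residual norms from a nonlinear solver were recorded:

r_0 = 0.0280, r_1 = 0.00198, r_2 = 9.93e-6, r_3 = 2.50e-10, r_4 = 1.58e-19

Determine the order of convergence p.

2

Consecutive ratios: r_4/r_3 = 1.58e-19/2.50e-10 = 6.32e-10, r_3/r_2 = 2.50e-10/9.93e-6 = 2.51762e-05.
p ≈ ln(6.32e-10)/ln(2.51762e-05) = -21.1821/-10.5896 ≈ 2.00.
So the convergence is quadratic (order 2).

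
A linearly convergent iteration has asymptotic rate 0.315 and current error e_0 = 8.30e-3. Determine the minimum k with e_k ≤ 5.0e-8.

11

After k steps, e_k ≈ 8.30e-3·0.315^k.
Need 0.315^k ≤ 5.0e-8/8.30e-3 = 6.0241e-06.
k ≥ ln(6.0241e-06)/ln(0.315) = -12.0197/-1.15518 = 10.405.
Smallest integer k = 11.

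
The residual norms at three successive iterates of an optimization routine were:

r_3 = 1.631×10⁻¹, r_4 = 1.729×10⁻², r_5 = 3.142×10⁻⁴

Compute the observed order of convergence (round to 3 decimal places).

1.786

p ≈ ln(r_5/r_4) / ln(r_4/r_3)
  = ln(3.142×10⁻⁴/1.729×10⁻²) / ln(1.729×10⁻²/1.631×10⁻¹)
  = ln(0.0181724) / ln(0.106009)
  = -4.007851 / -2.244231 ≈ 1.785846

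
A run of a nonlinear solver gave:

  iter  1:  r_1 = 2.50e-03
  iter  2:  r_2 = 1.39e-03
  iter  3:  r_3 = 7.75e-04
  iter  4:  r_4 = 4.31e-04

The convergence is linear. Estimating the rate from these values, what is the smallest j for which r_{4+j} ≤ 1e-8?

19

Rate ρ ≈ r_4/r_3 = 4.31e-04/7.75e-04 = 0.5561.
After j more steps, r_{4+j} ≈ 4.31e-04·ρ^j; need ρ^j ≤ 1e-8/4.31e-04 = 2.32019e-05.
j ≥ ln(2.32019e-05)/ln(0.5561) = -10.6713/-0.58681 = 18.185.
So 19 more iterations are needed.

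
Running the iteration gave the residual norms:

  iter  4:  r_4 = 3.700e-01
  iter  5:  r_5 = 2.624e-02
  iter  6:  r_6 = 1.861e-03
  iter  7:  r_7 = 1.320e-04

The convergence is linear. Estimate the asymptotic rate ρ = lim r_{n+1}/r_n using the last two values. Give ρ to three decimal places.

ρ ≈ r_7/r_6 = 1.320e-04/1.861e-03 = 0.07093

0.071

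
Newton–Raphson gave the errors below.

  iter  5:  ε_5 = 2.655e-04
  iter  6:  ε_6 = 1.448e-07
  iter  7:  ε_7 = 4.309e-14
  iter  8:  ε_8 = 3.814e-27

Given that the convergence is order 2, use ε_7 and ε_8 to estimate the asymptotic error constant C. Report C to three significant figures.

C ≈ ε_8 / ε_7^2
  = 3.814e-27 / (4.309e-14)^2
  = 3.814e-27 / 1.85675e-27 ≈ 2.0541

2.05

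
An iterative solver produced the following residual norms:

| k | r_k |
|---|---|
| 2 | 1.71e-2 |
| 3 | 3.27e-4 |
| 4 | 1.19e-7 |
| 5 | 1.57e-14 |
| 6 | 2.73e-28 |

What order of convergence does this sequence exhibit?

2

Consecutive ratios: r_6/r_5 = 2.73e-28/1.57e-14 = 1.73885e-14, r_5/r_4 = 1.57e-14/1.19e-7 = 1.31933e-07.
p ≈ ln(1.73885e-14)/ln(1.31933e-07) = -31.6830/-15.8410 ≈ 2.00.
So the convergence is quadratic (order 2).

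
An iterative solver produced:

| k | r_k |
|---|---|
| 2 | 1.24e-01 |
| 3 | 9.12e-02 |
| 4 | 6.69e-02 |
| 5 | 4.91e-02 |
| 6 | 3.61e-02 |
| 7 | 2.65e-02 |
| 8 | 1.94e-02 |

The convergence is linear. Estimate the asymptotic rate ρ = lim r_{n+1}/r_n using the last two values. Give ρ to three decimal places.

0.732

ρ ≈ r_8/r_7 = 1.94e-02/2.65e-02 = 0.73208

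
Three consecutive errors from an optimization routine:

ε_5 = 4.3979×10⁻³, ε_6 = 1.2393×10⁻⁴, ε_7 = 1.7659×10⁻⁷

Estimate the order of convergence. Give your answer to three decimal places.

1.836

p ≈ ln(ε_7/ε_6) / ln(ε_6/ε_5)
  = ln(1.7659×10⁻⁷/1.2393×10⁻⁴) / ln(1.2393×10⁻⁴/4.3979×10⁻³)
  = ln(0.00142492) / ln(0.0281794)
  = -6.553640 / -3.569164 ≈ 1.836183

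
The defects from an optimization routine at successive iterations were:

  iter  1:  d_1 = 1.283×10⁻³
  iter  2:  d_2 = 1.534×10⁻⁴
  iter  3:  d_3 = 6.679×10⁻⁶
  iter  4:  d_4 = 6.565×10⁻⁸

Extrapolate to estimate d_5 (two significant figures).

First estimate the order: p ≈ ln(d_4/d_3) / ln(d_3/d_2) = ln(6.565×10⁻⁸/6.679×10⁻⁶)/ln(6.679×10⁻⁶/1.534×10⁻⁴) = ln(0.00982932)/ln(0.0435398) ≈ 1.4749.
Then d_5 ≈ d_4·(d_4/d_3)^p = 6.565×10⁻⁸·(0.00982932)^1.4749 = 6.565×10⁻⁸·0.00109439 ≈ 7.185e-11.

7.2e-11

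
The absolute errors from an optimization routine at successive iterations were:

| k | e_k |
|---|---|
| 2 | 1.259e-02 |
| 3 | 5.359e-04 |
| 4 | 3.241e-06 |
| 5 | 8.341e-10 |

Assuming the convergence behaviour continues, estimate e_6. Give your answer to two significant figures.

1.3e-15

First estimate the order: p ≈ ln(e_5/e_4) / ln(e_4/e_3) = ln(8.341e-10/3.241e-06)/ln(3.241e-06/5.359e-04) = ln(0.000257359)/ln(0.00604777) ≈ 1.6180.
Then e_6 ≈ e_5·(e_5/e_4)^p = 8.341e-10·(0.000257359)^1.6180 = 8.341e-10·1.55687e-06 ≈ 1.299e-15.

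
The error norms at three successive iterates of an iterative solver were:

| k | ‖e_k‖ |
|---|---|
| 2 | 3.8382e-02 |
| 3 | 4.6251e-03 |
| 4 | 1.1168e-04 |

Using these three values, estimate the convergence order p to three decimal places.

1.760

p ≈ ln(‖e_4‖/‖e_3‖) / ln(‖e_3‖/‖e_2‖)
  = ln(1.1168e-04/4.6251e-03) / ln(4.6251e-03/3.8382e-02)
  = ln(0.0241465) / ln(0.120502)
  = -3.723616 / -2.116089 ≈ 1.759669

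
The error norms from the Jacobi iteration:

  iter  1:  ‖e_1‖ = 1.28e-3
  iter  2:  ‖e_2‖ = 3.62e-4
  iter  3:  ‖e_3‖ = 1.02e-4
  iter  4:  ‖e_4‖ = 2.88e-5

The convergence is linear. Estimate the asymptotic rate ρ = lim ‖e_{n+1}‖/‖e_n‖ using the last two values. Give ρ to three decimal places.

0.282

ρ ≈ ‖e_4‖/‖e_3‖ = 2.88e-5/1.02e-4 = 0.28235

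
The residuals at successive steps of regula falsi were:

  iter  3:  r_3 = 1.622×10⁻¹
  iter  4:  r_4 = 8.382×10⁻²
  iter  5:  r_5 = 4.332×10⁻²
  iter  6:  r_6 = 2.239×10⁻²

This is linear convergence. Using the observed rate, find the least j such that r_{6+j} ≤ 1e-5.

12

Rate ρ ≈ r_6/r_5 = 2.239×10⁻²/4.332×10⁻² = 0.5169.
After j more steps, r_{6+j} ≈ 2.239×10⁻²·ρ^j; need ρ^j ≤ 1e-5/2.239×10⁻² = 0.000446628.
j ≥ ln(0.000446628)/ln(0.5169) = -7.7138/-0.65991 = 11.689.
So 12 more iterations are needed.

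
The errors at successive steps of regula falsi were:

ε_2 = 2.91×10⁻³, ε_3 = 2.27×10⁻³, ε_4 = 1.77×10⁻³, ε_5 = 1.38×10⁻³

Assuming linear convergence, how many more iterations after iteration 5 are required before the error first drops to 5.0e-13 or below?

88

Rate ρ ≈ ε_5/ε_4 = 1.38×10⁻³/1.77×10⁻³ = 0.7797.
After j more steps, ε_{5+j} ≈ 1.38×10⁻³·ρ^j; need ρ^j ≤ 5.0e-13/1.38×10⁻³ = 3.62319e-10.
j ≥ ln(3.62319e-10)/ln(0.7797) = -21.7385/-0.24885 = 87.356.
So 88 more iterations are needed.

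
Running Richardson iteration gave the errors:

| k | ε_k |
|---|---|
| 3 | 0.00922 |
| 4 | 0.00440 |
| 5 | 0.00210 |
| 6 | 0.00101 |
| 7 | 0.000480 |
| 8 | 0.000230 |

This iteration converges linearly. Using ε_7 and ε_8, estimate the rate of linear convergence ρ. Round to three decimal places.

0.479

ρ ≈ ε_8/ε_7 = 0.000230/0.000480 = 0.47917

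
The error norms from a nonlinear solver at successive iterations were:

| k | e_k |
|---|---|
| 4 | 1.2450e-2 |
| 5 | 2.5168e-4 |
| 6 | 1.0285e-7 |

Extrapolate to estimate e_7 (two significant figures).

1.7e-14

First estimate the order: p ≈ ln(e_6/e_5) / ln(e_5/e_4) = ln(1.0285e-7/2.5168e-4)/ln(2.5168e-4/1.2450e-2) = ln(0.000408654)/ln(0.0202153) ≈ 2.0000.
Then e_7 ≈ e_6·(e_6/e_5)^p = 1.0285e-7·(0.000408654)^2.0000 = 1.0285e-7·1.66998e-07 ≈ 1.718e-14.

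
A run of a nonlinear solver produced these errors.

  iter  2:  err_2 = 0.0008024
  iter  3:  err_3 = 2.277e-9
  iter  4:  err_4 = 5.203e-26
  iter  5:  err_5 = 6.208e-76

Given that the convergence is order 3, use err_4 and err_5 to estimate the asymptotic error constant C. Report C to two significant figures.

C ≈ err_5 / err_4^3
  = 6.208e-76 / (5.203e-26)^3
  = 6.208e-76 / 1.40852e-76 ≈ 4.4075

4.4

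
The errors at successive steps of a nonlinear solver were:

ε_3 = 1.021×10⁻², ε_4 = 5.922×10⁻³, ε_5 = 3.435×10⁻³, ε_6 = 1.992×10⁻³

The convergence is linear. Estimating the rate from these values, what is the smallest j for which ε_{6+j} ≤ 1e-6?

14

Rate ρ ≈ ε_6/ε_5 = 1.992×10⁻³/3.435×10⁻³ = 0.5799.
After j more steps, ε_{6+j} ≈ 1.992×10⁻³·ρ^j; need ρ^j ≤ 1e-6/1.992×10⁻³ = 0.000502008.
j ≥ ln(0.000502008)/ln(0.5799) = -7.5969/-0.54490 = 13.942.
So 14 more iterations are needed.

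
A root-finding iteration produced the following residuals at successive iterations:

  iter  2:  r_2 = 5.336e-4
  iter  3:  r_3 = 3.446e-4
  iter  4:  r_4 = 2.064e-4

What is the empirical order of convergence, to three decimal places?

p ≈ ln(r_4/r_3) / ln(r_3/r_2)
  = ln(2.064e-4/3.446e-4) / ln(3.446e-4/5.336e-4)
  = ln(0.598955) / ln(0.645802)
  = -0.512569 / -0.437262 ≈ 1.172224

1.172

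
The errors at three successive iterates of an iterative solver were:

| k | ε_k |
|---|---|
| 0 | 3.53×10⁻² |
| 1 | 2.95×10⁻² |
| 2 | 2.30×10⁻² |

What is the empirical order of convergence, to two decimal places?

1.39

p ≈ ln(ε_2/ε_1) / ln(ε_1/ε_0)
  = ln(2.30×10⁻²/2.95×10⁻²) / ln(2.95×10⁻²/3.53×10⁻²)
  = ln(0.779661) / ln(0.835694)
  = -0.24890 / -0.17949 ≈ 1.38671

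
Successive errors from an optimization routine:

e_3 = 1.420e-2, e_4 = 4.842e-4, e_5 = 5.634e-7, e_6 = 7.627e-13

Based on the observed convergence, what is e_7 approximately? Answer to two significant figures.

First estimate the order: p ≈ ln(e_6/e_5) / ln(e_5/e_4) = ln(7.627e-13/5.634e-7)/ln(5.634e-7/4.842e-4) = ln(1.35375e-06)/ln(0.00116357) ≈ 2.0000.
Then e_7 ≈ e_6·(e_6/e_5)^p = 7.627e-13·(1.35375e-06)^2.0000 = 7.627e-13·1.83264e-12 ≈ 1.398e-24.

1.4e-24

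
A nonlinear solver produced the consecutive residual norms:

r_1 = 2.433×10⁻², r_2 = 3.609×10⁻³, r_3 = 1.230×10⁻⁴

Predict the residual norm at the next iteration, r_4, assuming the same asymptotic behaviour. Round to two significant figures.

3.1e-7

First estimate the order: p ≈ ln(r_3/r_2) / ln(r_2/r_1) = ln(1.230×10⁻⁴/3.609×10⁻³)/ln(3.609×10⁻³/2.433×10⁻²) = ln(0.0340815)/ln(0.148335) ≈ 1.7707.
Then r_4 ≈ r_3·(r_3/r_2)^p = 1.230×10⁻⁴·(0.0340815)^1.7707 = 1.230×10⁻⁴·0.00252076 ≈ 3.101e-07.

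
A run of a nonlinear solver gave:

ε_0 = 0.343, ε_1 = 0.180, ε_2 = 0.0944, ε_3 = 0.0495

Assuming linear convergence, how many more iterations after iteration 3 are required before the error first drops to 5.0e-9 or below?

Rate ρ ≈ ε_3/ε_2 = 0.0495/0.0944 = 0.5244.
After j more steps, ε_{3+j} ≈ 0.0495·ρ^j; need ρ^j ≤ 5.0e-9/0.0495 = 1.0101e-07.
j ≥ ln(1.0101e-07)/ln(0.5244) = -16.1080/-0.64550 = 24.954.
So 25 more iterations are needed.

25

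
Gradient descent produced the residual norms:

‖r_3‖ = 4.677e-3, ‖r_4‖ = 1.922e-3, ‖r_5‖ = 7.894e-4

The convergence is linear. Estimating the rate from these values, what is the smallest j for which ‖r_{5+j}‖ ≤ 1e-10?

18

Rate ρ ≈ ‖r_5‖/‖r_4‖ = 7.894e-4/1.922e-3 = 0.4107.
After j more steps, ‖r_{5+j}‖ ≈ 7.894e-4·ρ^j; need ρ^j ≤ 1e-10/7.894e-4 = 1.26678e-07.
j ≥ ln(1.26678e-07)/ln(0.4107) = -15.8816/-0.88989 = 17.847.
So 18 more iterations are needed.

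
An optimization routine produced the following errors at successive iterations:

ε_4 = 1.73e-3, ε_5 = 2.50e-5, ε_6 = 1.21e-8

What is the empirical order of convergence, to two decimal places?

1.80

p ≈ ln(ε_6/ε_5) / ln(ε_5/ε_4)
  = ln(1.21e-8/2.50e-5) / ln(2.50e-5/1.73e-3)
  = ln(0.000484) / ln(0.0144509)
  = -7.63343 / -4.23700 ≈ 1.80161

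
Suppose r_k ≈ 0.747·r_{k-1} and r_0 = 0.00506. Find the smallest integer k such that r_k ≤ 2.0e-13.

After k steps, r_k ≈ 0.00506·0.747^k.
Need 0.747^k ≤ 2.0e-13/0.00506 = 3.95257e-11.
k ≥ ln(3.95257e-11)/ln(0.747) = -23.9541/-0.29169 = 82.122.
Smallest integer k = 83.

83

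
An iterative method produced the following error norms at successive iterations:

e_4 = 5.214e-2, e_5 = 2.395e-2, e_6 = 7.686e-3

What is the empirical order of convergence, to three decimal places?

p ≈ ln(e_6/e_5) / ln(e_5/e_4)
  = ln(7.686e-3/2.395e-2) / ln(2.395e-2/5.214e-2)
  = ln(0.320919) / ln(0.45934)
  = -1.136567 / -0.777965 ≈ 1.460949

1.461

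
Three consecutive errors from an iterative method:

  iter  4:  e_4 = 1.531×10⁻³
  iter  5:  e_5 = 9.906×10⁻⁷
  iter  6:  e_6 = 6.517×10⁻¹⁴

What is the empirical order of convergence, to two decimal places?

p ≈ ln(e_6/e_5) / ln(e_5/e_4)
  = ln(6.517×10⁻¹⁴/9.906×10⁻⁷) / ln(9.906×10⁻⁷/1.531×10⁻³)
  = ln(6.57884e-08) / ln(0.000647028)
  = -16.53682 / -7.34312 ≈ 2.25202

2.25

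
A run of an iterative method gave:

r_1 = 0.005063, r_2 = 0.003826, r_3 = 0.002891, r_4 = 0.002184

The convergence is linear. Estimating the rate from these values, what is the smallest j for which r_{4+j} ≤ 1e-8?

Rate ρ ≈ r_4/r_3 = 0.002184/0.002891 = 0.7554.
After j more steps, r_{4+j} ≈ 0.002184·ρ^j; need ρ^j ≤ 1e-8/0.002184 = 4.57875e-06.
j ≥ ln(4.57875e-06)/ln(0.7554) = -12.2941/-0.28051 = 43.828.
So 44 more iterations are needed.

44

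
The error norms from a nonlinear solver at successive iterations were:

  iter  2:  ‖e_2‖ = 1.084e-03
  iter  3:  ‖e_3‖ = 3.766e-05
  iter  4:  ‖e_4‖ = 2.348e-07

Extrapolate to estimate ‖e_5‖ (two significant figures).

1.1e-10

First estimate the order: p ≈ ln(‖e_4‖/‖e_3‖) / ln(‖e_3‖/‖e_2‖) = ln(2.348e-07/3.766e-05)/ln(3.766e-05/1.084e-03) = ln(0.00623473)/ln(0.0347417) ≈ 1.5113.
Then ‖e_5‖ ≈ ‖e_4‖·(‖e_4‖/‖e_3‖)^p = 2.348e-07·(0.00623473)^1.5113 = 2.348e-07·0.000464845 ≈ 1.091e-10.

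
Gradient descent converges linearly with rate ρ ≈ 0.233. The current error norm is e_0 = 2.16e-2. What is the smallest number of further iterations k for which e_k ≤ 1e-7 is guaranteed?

9

After k steps, e_k ≈ 2.16e-2·0.233^k.
Need 0.233^k ≤ 1e-7/2.16e-2 = 4.62963e-06.
k ≥ ln(4.62963e-06)/ln(0.233) = -12.2830/-1.45672 = 8.432.
Smallest integer k = 9.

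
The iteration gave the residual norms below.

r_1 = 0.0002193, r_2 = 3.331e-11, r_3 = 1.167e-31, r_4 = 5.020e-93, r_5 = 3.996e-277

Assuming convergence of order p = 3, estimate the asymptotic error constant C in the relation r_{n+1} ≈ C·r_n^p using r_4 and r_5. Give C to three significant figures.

3.16

C ≈ r_5 / r_4^3
  = 3.996e-277 / (5.020e-93)^3
  = 3.996e-277 / 1.26506e-277 ≈ 3.1587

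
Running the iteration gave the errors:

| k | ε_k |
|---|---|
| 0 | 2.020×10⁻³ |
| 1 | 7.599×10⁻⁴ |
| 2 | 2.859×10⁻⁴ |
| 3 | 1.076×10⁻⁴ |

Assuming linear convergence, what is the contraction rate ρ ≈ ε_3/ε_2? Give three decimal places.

ρ ≈ ε_3/ε_2 = 1.076×10⁻⁴/2.859×10⁻⁴ = 0.37636

0.376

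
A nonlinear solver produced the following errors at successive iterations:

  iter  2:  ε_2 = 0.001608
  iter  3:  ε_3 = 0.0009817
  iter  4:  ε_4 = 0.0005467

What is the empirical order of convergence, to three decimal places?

1.186

p ≈ ln(ε_4/ε_3) / ln(ε_3/ε_2)
  = ln(0.0005467/0.0009817) / ln(0.0009817/0.001608)
  = ln(0.556891) / ln(0.61051)
  = -0.585386 / -0.493461 ≈ 1.186286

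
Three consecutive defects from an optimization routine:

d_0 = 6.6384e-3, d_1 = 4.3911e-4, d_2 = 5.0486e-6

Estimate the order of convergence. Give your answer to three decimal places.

1.644

p ≈ ln(d_2/d_1) / ln(d_1/d_0)
  = ln(5.0486e-6/4.3911e-4) / ln(4.3911e-4/6.6384e-3)
  = ln(0.0114973) / ln(0.066147)
  = -4.465643 / -2.715876 ≈ 1.644274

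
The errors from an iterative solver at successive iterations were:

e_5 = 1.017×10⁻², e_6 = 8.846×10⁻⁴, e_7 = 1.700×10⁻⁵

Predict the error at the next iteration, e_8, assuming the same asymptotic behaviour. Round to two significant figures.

First estimate the order: p ≈ ln(e_7/e_6) / ln(e_6/e_5) = ln(1.700×10⁻⁵/8.846×10⁻⁴)/ln(8.846×10⁻⁴/1.017×10⁻²) = ln(0.0192177)/ln(0.0869813) ≈ 1.6183.
Then e_8 ≈ e_7·(e_7/e_6)^p = 1.700×10⁻⁵·(0.0192177)^1.6183 = 1.700×10⁻⁵·0.00166922 ≈ 2.838e-08.

2.8e-8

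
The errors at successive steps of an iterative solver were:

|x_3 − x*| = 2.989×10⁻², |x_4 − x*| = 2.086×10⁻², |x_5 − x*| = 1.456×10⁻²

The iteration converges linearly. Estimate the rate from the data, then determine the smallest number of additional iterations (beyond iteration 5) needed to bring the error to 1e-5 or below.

Rate ρ ≈ |x_5 − x*|/|x_4 − x*| = 1.456×10⁻²/2.086×10⁻² = 0.6980.
After j more steps, |x_{5+j} − x*| ≈ 1.456×10⁻²·ρ^j; need ρ^j ≤ 1e-5/1.456×10⁻² = 0.000686813.
j ≥ ln(0.000686813)/ln(0.6980) = -7.2834/-0.35954 = 20.258.
So 21 more iterations are needed.

21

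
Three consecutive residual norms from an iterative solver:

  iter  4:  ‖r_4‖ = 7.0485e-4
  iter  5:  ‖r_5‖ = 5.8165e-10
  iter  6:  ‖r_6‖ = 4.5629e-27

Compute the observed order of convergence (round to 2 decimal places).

p ≈ ln(‖r_6‖/‖r_5‖) / ln(‖r_5‖/‖r_4‖)
  = ln(4.5629e-27/5.8165e-10) / ln(5.8165e-10/7.0485e-4)
  = ln(7.84475e-18) / ln(8.25211e-07)
  = -39.38669 / -14.00763 ≈ 2.81180

2.81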